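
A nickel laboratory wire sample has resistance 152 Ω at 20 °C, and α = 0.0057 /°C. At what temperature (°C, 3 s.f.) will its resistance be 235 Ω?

R = R₀(1 + α(T − T₀)) ⇒ T = T₀ + (R/R₀ − 1)/α
T = 20 + (235/152 − 1)/0.0057 = 20 + (0.5461)/0.0057 = 116 °C

116 °C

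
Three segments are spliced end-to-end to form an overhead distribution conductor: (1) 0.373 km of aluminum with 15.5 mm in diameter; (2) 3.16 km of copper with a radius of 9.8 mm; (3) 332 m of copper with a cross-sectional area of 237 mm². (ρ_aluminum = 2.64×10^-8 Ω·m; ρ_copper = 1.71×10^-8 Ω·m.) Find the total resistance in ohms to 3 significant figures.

0.255 Ω

Seg 1: A = π(d/2)² = π(7.7500e-03 m)² = 1.887e-04 m²
R_1 = (2.64×10^-8)(373)/(1.887e-04) = 0.05219 Ω
Seg 2: A = πr² = π(9.8000e-03 m)² = 3.017e-04 m²
R_2 = (1.71×10^-8)(3160)/(3.017e-04) = 0.1791 Ω
Seg 3: A = 237 mm² = 2.370e-04 m²
R_3 = (1.71×10^-8)(332)/(2.370e-04) = 0.02395 Ω
R_total = R_1 + R_2 + R_3 = 0.255 Ω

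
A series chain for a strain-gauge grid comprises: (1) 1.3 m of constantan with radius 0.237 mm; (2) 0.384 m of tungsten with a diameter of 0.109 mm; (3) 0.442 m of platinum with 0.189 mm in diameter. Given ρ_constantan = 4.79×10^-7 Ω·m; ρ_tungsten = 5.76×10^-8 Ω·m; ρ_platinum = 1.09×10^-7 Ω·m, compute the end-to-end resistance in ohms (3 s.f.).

Seg 1: A = πr² = π(2.3700e-04 m)² = 1.765e-07 m²
R_1 = (4.79×10^-7)(1.3)/(1.765e-07) = 3.529 Ω
Seg 2: A = π(d/2)² = π(5.4500e-05 m)² = 9.331e-09 m²
R_2 = (5.76×10^-8)(0.384)/(9.331e-09) = 2.37 Ω
Seg 3: A = π(d/2)² = π(9.4500e-05 m)² = 2.806e-08 m²
R_3 = (1.09×10^-7)(0.442)/(2.806e-08) = 1.717 Ω
R_total = R_1 + R_2 + R_3 = 7.62 Ω

7.62 Ω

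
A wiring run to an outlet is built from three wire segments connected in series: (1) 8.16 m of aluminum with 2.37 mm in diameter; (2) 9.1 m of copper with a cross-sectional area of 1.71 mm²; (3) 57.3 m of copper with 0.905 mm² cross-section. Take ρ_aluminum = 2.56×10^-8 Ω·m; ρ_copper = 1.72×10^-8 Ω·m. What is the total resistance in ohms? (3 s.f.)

1.23 Ω

Seg 1: A = π(d/2)² = π(1.1850e-03 m)² = 4.412e-06 m²
R_1 = (2.56×10^-8)(8.16)/(4.412e-06) = 0.04735 Ω
Seg 2: A = 1.71 mm² = 1.710e-06 m²
R_2 = (1.72×10^-8)(9.1)/(1.710e-06) = 0.09153 Ω
Seg 3: A = 0.905 mm² = 9.050e-07 m²
R_3 = (1.72×10^-8)(57.3)/(9.050e-07) = 1.089 Ω
R_total = R_1 + R_2 + R_3 = 1.23 Ω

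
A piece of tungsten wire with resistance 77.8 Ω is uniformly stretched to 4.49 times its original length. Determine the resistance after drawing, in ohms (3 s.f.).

Volume constant ⇒ A' = A/k with k = 4.49. R' = ρ(kL)/(A/k) = k²R.
R' = 20.16 × 77.8 = 1570 Ω

1570 Ω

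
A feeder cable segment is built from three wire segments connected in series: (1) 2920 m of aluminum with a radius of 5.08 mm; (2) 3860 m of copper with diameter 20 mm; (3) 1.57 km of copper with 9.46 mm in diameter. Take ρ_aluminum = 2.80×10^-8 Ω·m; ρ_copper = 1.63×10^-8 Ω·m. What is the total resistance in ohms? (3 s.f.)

1.57 Ω

Seg 1: A = πr² = π(5.0800e-03 m)² = 8.107e-05 m²
R_1 = (2.80×10^-8)(2920)/(8.107e-05) = 1.008 Ω
Seg 2: A = π(d/2)² = π(1.0000e-02 m)² = 3.142e-04 m²
R_2 = (1.63×10^-8)(3860)/(3.142e-04) = 0.2003 Ω
Seg 3: A = π(d/2)² = π(4.7300e-03 m)² = 7.029e-05 m²
R_3 = (1.63×10^-8)(1570)/(7.029e-05) = 0.3641 Ω
R_total = R_1 + R_2 + R_3 = 1.57 Ω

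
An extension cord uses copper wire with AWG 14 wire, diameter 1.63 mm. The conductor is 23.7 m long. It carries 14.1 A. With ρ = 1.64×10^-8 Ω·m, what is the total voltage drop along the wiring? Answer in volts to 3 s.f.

2.63 V

A = π(1.63/2 mm)² = π(8.1500e-04 m)² = 2.087e-06 m²
R = ρL/A = (1.64×10^-8)(23.7)/(2.087e-06) = 0.1863 Ω
V = IR = 14.1 × 0.1863 = 2.63 V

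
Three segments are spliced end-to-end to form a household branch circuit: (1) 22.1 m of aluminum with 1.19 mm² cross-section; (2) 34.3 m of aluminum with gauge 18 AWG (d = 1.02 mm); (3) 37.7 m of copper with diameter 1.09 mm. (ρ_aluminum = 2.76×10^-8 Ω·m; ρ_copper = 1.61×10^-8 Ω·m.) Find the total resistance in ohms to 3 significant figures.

Seg 1: A = 1.19 mm² = 1.190e-06 m²
R_1 = (2.76×10^-8)(22.1)/(1.190e-06) = 0.5126 Ω
Seg 2: A = π(1.02/2 mm)² = π(5.1000e-04 m)² = 8.171e-07 m²
R_2 = (2.76×10^-8)(34.3)/(8.171e-07) = 1.159 Ω
Seg 3: A = π(d/2)² = π(5.4500e-04 m)² = 9.331e-07 m²
R_3 = (1.61×10^-8)(37.7)/(9.331e-07) = 0.6505 Ω
R_total = R_1 + R_2 + R_3 = 2.32 Ω

2.32 Ω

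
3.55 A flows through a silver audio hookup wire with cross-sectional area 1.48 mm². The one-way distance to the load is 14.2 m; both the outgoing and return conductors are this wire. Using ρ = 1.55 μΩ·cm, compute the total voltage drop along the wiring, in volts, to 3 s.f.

ρ = 1.55 μΩ·cm = 1.55×10^-8 Ω·m
A = 1.48 mm² = 1.480e-06 m²
Total conductor length (both ways) L = 2 × 14.2 = 28.4 m
R = ρL/A = (1.55×10^-8)(28.4)/(1.480e-06) = 0.2974 Ω
V = IR = 3.55 × 0.2974 = 1.06 V

1.06 V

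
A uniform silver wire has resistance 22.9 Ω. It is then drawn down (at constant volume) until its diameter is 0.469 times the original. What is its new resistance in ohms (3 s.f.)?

Volume constant ⇒ L' = L/r² with r = 0.469. R' = ρL'/A' = ρ(L/r²)/(πr²d₀²/4) = R/r⁴.
R' = 20.67 × 22.9 = 473 Ω

473 Ω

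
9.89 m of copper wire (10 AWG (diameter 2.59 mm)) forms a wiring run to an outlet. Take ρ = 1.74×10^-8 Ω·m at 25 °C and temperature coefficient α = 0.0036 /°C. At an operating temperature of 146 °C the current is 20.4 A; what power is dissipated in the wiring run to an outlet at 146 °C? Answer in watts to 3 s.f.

A = π(2.59/2 mm)² = π(1.2950e-03 m)² = 5.269e-06 m²
R₍25₎ = ρL/A = (1.74×10^-8)(9.89)/(5.269e-06) = 0.03266 Ω
R₍146₎ = R₍25₎(1 + αΔT) = 0.03266 × (1 + 0.0036×121) = 0.04689 Ω
P = I²R = (20.4)² × 0.04689 = 19.5 W

19.5 W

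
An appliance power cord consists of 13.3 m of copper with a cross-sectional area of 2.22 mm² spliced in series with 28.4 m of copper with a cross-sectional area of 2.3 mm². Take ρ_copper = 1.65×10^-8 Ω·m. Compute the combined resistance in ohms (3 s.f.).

Segment 1: A = 2.22 mm² = 2.220e-06 m²
R₁ = ρL/A = (1.65×10^-8)(13.3)/(2.220e-06) = 0.09885 Ω
Segment 2: A = 2.3 mm² = 2.300e-06 m²
R₂ = (1.65×10^-8)(28.4)/(2.300e-06) = 0.2037 Ω
R = R₁ + R₂ = 0.303 Ω

0.303 Ω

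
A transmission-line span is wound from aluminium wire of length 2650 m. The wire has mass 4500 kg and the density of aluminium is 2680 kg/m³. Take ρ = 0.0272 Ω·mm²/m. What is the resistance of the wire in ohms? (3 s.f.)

ρ = 0.0272 Ω·mm²/m = 2.72×10^-8 Ω·m
A = m/(density·L) = 4500/(2680×2650) = 6.3362e-04 m²
R = ρL/A = (2.72×10^-8)(2650)/(6.3362e-04) = 0.114 Ω

0.114 Ω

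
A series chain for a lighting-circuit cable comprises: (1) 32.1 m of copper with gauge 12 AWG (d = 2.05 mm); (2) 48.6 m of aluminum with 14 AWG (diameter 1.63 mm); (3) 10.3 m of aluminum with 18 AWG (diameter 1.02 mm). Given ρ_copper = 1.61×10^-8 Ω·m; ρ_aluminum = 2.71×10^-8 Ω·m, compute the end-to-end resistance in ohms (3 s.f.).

1.13 Ω

Seg 1: A = π(2.05/2 mm)² = π(1.0250e-03 m)² = 3.301e-06 m²
R_1 = (1.61×10^-8)(32.1)/(3.301e-06) = 0.1566 Ω
Seg 2: A = π(1.63/2 mm)² = π(8.1500e-04 m)² = 2.087e-06 m²
R_2 = (2.71×10^-8)(48.6)/(2.087e-06) = 0.6312 Ω
Seg 3: A = π(1.02/2 mm)² = π(5.1000e-04 m)² = 8.171e-07 m²
R_3 = (2.71×10^-8)(10.3)/(8.171e-07) = 0.3416 Ω
R_total = R_1 + R_2 + R_3 = 1.13 Ω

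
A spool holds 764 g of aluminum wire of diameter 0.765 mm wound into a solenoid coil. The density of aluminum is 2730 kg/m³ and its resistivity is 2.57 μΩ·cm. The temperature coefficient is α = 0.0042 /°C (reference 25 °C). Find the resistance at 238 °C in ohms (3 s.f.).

ρ = 2.57 μΩ·cm = 2.57×10^-8 Ω·m
A = π(d/2)² = π(3.8250e-04 m)² = 4.5963e-07 m²
L = m/(density·A) = 0.764/(2730×4.5963e-07) = 608.9 m
R = ρL/A = (2.57×10^-8)(608.9)/(4.5963e-07) = 34.04 Ω
R(238 °C) = 34.04 × (1 + 0.0042×213) = 64.5 Ω

64.5 Ω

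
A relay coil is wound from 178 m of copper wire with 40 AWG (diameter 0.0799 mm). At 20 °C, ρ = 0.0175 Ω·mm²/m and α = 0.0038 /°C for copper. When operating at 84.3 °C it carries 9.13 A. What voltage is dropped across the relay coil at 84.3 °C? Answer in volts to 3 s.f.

7060 V

ρ = 0.0175 Ω·mm²/m = 1.75×10^-8 Ω·m
A = π(0.0799/2 mm)² = π(3.9950e-05 m)² = 5.014e-09 m²
R₍20₎ = ρL/A = (1.75×10^-8)(178)/(5.014e-09) = 621.3 Ω
R₍84.3₎ = R₍20₎(1 + αΔT) = 621.3 × (1 + 0.0038×64.3) = 773.1 Ω
V = IR = 9.13 × 773.1 = 7060 V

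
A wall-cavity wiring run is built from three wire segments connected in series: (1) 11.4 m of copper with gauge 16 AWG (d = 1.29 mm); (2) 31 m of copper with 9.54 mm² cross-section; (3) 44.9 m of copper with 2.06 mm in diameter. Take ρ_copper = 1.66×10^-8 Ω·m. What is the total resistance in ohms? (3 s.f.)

0.422 Ω

Seg 1: A = π(1.29/2 mm)² = π(6.4500e-04 m)² = 1.307e-06 m²
R_1 = (1.66×10^-8)(11.4)/(1.307e-06) = 0.1448 Ω
Seg 2: A = 9.54 mm² = 9.540e-06 m²
R_2 = (1.66×10^-8)(31)/(9.540e-06) = 0.05394 Ω
Seg 3: A = π(d/2)² = π(1.0300e-03 m)² = 3.333e-06 m²
R_3 = (1.66×10^-8)(44.9)/(3.333e-06) = 0.2236 Ω
R_total = R_1 + R_2 + R_3 = 0.422 Ω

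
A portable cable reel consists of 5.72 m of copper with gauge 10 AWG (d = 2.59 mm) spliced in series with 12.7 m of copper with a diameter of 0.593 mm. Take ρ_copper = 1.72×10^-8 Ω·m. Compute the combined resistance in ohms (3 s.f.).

Segment 1: A = π(2.59/2 mm)² = π(1.2950e-03 m)² = 5.269e-06 m²
R₁ = ρL/A = (1.72×10^-8)(5.72)/(5.269e-06) = 0.01867 Ω
Segment 2: A = π(d/2)² = π(2.9650e-04 m)² = 2.762e-07 m²
R₂ = (1.72×10^-8)(12.7)/(2.762e-07) = 0.7909 Ω
R = R₁ + R₂ = 0.810 Ω

0.810 Ω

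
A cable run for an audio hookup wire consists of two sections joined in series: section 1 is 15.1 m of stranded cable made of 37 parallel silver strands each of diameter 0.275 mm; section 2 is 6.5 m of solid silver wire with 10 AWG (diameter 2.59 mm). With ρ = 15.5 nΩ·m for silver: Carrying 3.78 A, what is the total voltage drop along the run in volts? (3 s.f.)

0.475 V

ρ = 15.5 nΩ·m = 1.55×10^-8 Ω·m
Section 1: A_strand = π(1.3750e-04)² = 5.940e-08 m²; R₁ = ρL/(N·A_s) = (1.55×10^-8)(15.1)/(37×5.940e-08) = 0.1065 Ω
Section 2: A = π(2.59/2 mm)² = π(1.2950e-03 m)² = 5.269e-06 m²
R₂ = (1.55×10^-8)(6.5)/(5.269e-06) = 0.01912 Ω
R = R₁ + R₂ = 0.1256 Ω
V = IR = 3.78 × 0.1256 = 0.475 V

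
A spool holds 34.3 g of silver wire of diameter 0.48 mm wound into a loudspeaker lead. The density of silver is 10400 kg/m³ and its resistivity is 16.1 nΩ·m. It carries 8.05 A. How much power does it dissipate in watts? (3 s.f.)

ρ = 16.1 nΩ·m = 1.61×10^-8 Ω·m
A = π(d/2)² = π(2.4000e-04 m)² = 1.8096e-07 m²
L = m/(density·A) = 0.0343/(10400×1.8096e-07) = 18.23 m
R = ρL/A = (1.61×10^-8)(18.23)/(1.8096e-07) = 1.622 Ω
P = I²R = (8.05)² × 1.622 = 105 W

105 W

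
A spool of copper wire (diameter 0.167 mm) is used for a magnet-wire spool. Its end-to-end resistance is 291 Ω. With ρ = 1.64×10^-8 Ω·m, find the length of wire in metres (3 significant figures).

389 m

A = π(d/2)² = π(8.3500e-05 m)² = 2.190e-08 m²
L = RA/ρ = (291)(2.190e-08)/(1.64×10^-8) = 389 m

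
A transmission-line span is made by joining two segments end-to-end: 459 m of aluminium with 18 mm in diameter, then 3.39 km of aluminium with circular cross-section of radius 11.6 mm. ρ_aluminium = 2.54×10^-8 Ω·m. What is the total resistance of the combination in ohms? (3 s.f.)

0.250 Ω

Segment 1: A = π(d/2)² = π(9.0000e-03 m)² = 2.545e-04 m²
R₁ = ρL/A = (2.54×10^-8)(459)/(2.545e-04) = 0.04582 Ω
Segment 2: A = πr² = π(1.1600e-02 m)² = 4.227e-04 m²
R₂ = (2.54×10^-8)(3390)/(4.227e-04) = 0.2037 Ω
R = R₁ + R₂ = 0.250 Ω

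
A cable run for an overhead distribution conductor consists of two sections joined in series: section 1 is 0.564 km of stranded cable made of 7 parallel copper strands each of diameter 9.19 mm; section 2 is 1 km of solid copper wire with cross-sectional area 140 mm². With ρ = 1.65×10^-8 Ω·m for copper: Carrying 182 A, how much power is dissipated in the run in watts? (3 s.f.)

Section 1: A_strand = π(4.5950e-03)² = 6.633e-05 m²; R₁ = ρL/(N·A_s) = (1.65×10^-8)(564)/(7×6.633e-05) = 0.02004 Ω
Section 2: A = 140 mm² = 1.400e-04 m²
R₂ = (1.65×10^-8)(1000)/(1.400e-04) = 0.1179 Ω
R = R₁ + R₂ = 0.1379 Ω
P = I²R = (182)² × 0.1379 = 4570 W

4570 W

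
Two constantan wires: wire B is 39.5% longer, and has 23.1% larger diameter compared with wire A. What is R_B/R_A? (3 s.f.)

0.921

R ∝ L/d², so R_B/R_A = (1 + 39.5/100) × (1 + 23.1/100)⁻²
= 1.395 × 0.6599 = 0.921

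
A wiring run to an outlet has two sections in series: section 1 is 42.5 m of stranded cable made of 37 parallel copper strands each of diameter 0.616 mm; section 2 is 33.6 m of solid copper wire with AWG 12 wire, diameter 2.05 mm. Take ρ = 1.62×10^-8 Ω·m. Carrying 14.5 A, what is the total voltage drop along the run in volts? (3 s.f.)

Section 1: A_strand = π(3.0800e-04)² = 2.980e-07 m²; R₁ = ρL/(N·A_s) = (1.62×10^-8)(42.5)/(37×2.980e-07) = 0.06244 Ω
Section 2: A = π(2.05/2 mm)² = π(1.0250e-03 m)² = 3.301e-06 m²
R₂ = (1.62×10^-8)(33.6)/(3.301e-06) = 0.1649 Ω
R = R₁ + R₂ = 0.2274 Ω
V = IR = 14.5 × 0.2274 = 3.30 V

3.30 V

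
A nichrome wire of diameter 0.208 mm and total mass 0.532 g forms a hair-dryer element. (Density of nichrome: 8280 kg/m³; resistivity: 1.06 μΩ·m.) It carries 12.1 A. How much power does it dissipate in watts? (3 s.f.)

8640 W

ρ = 1.06 μΩ·m = 1.06×10^-6 Ω·m
A = π(d/2)² = π(1.0400e-04 m)² = 3.3979e-08 m²
L = m/(density·A) = 5.320×10^-4/(8280×3.3979e-08) = 1.891 m
R = ρL/A = (1.06×10^-6)(1.891)/(3.3979e-08) = 58.99 Ω
P = I²R = (12.1)² × 58.99 = 8640 W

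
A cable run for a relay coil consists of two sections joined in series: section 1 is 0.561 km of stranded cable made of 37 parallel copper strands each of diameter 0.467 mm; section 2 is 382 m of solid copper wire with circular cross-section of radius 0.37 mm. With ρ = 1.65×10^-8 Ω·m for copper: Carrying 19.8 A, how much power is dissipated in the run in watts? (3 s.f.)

Section 1: A_strand = π(2.3350e-04)² = 1.713e-07 m²; R₁ = ρL/(N·A_s) = (1.65×10^-8)(561)/(37×1.713e-07) = 1.461 Ω
Section 2: A = πr² = π(3.7000e-04 m)² = 4.301e-07 m²
R₂ = (1.65×10^-8)(382)/(4.301e-07) = 14.66 Ω
R = R₁ + R₂ = 16.12 Ω
P = I²R = (19.8)² × 16.12 = 6320 W

6320 W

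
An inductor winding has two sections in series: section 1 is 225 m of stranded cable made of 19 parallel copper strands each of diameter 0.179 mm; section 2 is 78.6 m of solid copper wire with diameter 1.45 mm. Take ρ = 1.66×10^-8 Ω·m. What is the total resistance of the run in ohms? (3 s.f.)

Section 1: A_strand = π(8.9500e-05)² = 2.516e-08 m²; R₁ = ρL/(N·A_s) = (1.66×10^-8)(225)/(19×2.516e-08) = 7.812 Ω
Section 2: A = π(d/2)² = π(7.2500e-04 m)² = 1.651e-06 m²
R₂ = (1.66×10^-8)(78.6)/(1.651e-06) = 0.7901 Ω
R = R₁ + R₂ = 8.60 Ω

8.60 Ω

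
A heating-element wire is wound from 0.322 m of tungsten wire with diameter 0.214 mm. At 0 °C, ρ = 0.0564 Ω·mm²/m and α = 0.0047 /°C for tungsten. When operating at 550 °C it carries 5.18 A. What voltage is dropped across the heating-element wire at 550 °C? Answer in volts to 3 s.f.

ρ = 0.0564 Ω·mm²/m = 5.64×10^-8 Ω·m
A = π(d/2)² = π(1.0700e-04 m)² = 3.597e-08 m²
R₍0₎ = ρL/A = (5.64×10^-8)(0.322)/(3.597e-08) = 0.5049 Ω
R₍550₎ = R₍0₎(1 + αΔT) = 0.5049 × (1 + 0.0047×550) = 1.81 Ω
V = IR = 5.18 × 1.81 = 9.38 V

9.38 V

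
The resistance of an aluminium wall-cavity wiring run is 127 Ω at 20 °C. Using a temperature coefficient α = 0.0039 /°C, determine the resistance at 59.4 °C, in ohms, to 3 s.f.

ΔT = 59.4 − 20 = 39.4 °C
R = R₀(1 + αΔT) = 127 × (1 + 0.0039×39.4) = 127 × 1.154 = 147 Ω

147 Ω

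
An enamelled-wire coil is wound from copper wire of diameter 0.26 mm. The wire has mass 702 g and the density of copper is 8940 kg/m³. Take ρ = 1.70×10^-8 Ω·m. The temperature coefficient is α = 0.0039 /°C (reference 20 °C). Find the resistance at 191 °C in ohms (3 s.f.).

A = π(d/2)² = π(1.3000e-04 m)² = 5.3093e-08 m²
L = m/(density·A) = 0.702/(8940×5.3093e-08) = 1479 m
R = ρL/A = (1.70×10^-8)(1479)/(5.3093e-08) = 473.6 Ω
R(191 °C) = 473.6 × (1 + 0.0039×171) = 789 Ω

789 Ω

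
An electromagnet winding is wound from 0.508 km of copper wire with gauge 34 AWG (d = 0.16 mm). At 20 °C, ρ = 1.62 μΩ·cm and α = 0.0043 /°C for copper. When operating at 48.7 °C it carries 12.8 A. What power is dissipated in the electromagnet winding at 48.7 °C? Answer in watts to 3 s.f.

75300 W

ρ = 1.62 μΩ·cm = 1.62×10^-8 Ω·m
A = π(0.16/2 mm)² = π(8.0000e-05 m)² = 2.011e-08 m²
R₍20₎ = ρL/A = (1.62×10^-8)(508)/(2.011e-08) = 409.3 Ω
R₍48.7₎ = R₍20₎(1 + αΔT) = 409.3 × (1 + 0.0043×28.7) = 459.8 Ω
P = I²R = (12.8)² × 459.8 = 75300 W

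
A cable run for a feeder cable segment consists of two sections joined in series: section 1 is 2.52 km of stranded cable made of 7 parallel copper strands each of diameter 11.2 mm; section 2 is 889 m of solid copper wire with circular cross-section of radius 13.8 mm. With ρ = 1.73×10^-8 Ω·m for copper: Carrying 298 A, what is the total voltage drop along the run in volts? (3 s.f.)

26.5 V

Section 1: A_strand = π(5.6000e-03)² = 9.852e-05 m²; R₁ = ρL/(N·A_s) = (1.73×10^-8)(2520)/(7×9.852e-05) = 0.06322 Ω
Section 2: A = πr² = π(1.3800e-02 m)² = 5.983e-04 m²
R₂ = (1.73×10^-8)(889)/(5.983e-04) = 0.02571 Ω
R = R₁ + R₂ = 0.08892 Ω
V = IR = 298 × 0.08892 = 26.5 V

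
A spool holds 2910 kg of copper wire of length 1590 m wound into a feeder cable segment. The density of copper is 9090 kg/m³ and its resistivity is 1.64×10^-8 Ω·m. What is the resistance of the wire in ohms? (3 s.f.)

A = m/(density·L) = 2910/(9090×1590) = 2.0134e-04 m²
R = ρL/A = (1.64×10^-8)(1590)/(2.0134e-04) = 0.130 Ω

0.130 Ω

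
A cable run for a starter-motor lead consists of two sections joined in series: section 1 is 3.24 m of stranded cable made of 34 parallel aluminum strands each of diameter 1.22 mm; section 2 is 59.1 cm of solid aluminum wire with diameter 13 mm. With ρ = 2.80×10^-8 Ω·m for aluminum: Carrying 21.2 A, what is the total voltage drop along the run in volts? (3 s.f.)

0.0510 V

Section 1: A_strand = π(6.1000e-04)² = 1.169e-06 m²; R₁ = ρL/(N·A_s) = (2.80×10^-8)(3.24)/(34×1.169e-06) = 0.002283 Ω
Section 2: A = π(d/2)² = π(6.5000e-03 m)² = 1.327e-04 m²
R₂ = (2.80×10^-8)(0.591)/(1.327e-04) = 1.247×10^-4 Ω
R = R₁ + R₂ = 0.002407 Ω
V = IR = 21.2 × 0.002407 = 0.0510 V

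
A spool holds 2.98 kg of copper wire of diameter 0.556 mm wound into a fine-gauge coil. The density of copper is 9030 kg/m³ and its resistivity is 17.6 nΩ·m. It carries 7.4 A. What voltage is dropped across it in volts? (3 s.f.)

729 V

ρ = 17.6 nΩ·m = 1.76×10^-8 Ω·m
A = π(d/2)² = π(2.7800e-04 m)² = 2.4279e-07 m²
L = m/(density·A) = 2.98/(9030×2.4279e-07) = 1359 m
R = ρL/A = (1.76×10^-8)(1359)/(2.4279e-07) = 98.53 Ω
V = IR = 7.4 × 98.53 = 729 V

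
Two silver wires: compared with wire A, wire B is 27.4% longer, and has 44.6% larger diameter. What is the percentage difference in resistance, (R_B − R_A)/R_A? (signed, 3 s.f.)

R ∝ L/d², so R_B/R_A = (1 + 27.4/100) × (1 + 44.6/100)⁻²
= 1.274 × 0.4783 = 0.6093
(R_B − R_A)/R_A = 0.6093 − 1 = -39.1%

-39.1%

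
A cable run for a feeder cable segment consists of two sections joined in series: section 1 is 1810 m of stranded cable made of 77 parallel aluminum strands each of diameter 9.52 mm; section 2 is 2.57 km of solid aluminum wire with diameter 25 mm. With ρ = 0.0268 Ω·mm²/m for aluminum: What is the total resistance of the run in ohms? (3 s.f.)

ρ = 0.0268 Ω·mm²/m = 2.68×10^-8 Ω·m
Section 1: A_strand = π(4.7600e-03)² = 7.118e-05 m²; R₁ = ρL/(N·A_s) = (2.68×10^-8)(1810)/(77×7.118e-05) = 0.00885 Ω
Section 2: A = π(d/2)² = π(1.2500e-02 m)² = 4.909e-04 m²
R₂ = (2.68×10^-8)(2570)/(4.909e-04) = 0.1403 Ω
R = R₁ + R₂ = 0.149 Ω

0.149 Ω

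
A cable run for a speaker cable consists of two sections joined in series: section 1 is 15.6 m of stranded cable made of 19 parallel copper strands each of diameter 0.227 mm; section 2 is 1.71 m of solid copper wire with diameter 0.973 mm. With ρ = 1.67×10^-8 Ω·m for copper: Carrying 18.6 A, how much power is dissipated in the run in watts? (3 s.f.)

130 W

Section 1: A_strand = π(1.1350e-04)² = 4.047e-08 m²; R₁ = ρL/(N·A_s) = (1.67×10^-8)(15.6)/(19×4.047e-08) = 0.3388 Ω
Section 2: A = π(d/2)² = π(4.8650e-04 m)² = 7.436e-07 m²
R₂ = (1.67×10^-8)(1.71)/(7.436e-07) = 0.03841 Ω
R = R₁ + R₂ = 0.3772 Ω
P = I²R = (18.6)² × 0.3772 = 130 W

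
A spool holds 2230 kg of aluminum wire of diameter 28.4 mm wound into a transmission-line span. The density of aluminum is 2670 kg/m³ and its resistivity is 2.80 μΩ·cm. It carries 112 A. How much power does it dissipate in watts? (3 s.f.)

ρ = 2.80 μΩ·cm = 2.80×10^-8 Ω·m
A = π(d/2)² = π(1.4200e-02 m)² = 6.3347e-04 m²
L = m/(density·A) = 2230/(2670×6.3347e-04) = 1318 m
R = ρL/A = (2.80×10^-8)(1318)/(6.3347e-04) = 0.05828 Ω
P = I²R = (112)² × 0.05828 = 731 W

731 W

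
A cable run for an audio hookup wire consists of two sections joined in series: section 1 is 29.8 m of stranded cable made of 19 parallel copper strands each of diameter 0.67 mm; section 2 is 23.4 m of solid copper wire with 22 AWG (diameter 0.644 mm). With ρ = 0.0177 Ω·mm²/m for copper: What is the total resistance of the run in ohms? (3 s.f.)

ρ = 0.0177 Ω·mm²/m = 1.77×10^-8 Ω·m
Section 1: A_strand = π(3.3500e-04)² = 3.526e-07 m²; R₁ = ρL/(N·A_s) = (1.77×10^-8)(29.8)/(19×3.526e-07) = 0.07874 Ω
Section 2: A = π(0.644/2 mm)² = π(3.2200e-04 m)² = 3.257e-07 m²
R₂ = (1.77×10^-8)(23.4)/(3.257e-07) = 1.272 Ω
R = R₁ + R₂ = 1.35 Ω

1.35 Ω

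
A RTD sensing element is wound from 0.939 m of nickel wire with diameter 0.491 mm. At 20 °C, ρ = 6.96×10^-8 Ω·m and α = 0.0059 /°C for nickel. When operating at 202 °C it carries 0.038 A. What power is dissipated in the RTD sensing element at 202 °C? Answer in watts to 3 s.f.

0.00103 W

A = π(d/2)² = π(2.4550e-04 m)² = 1.893e-07 m²
R₍20₎ = ρL/A = (6.96×10^-8)(0.939)/(1.893e-07) = 0.3452 Ω
R₍202₎ = R₍20₎(1 + αΔT) = 0.3452 × (1 + 0.0059×182) = 0.7158 Ω
P = I²R = (0.038)² × 0.7158 = 0.00103 W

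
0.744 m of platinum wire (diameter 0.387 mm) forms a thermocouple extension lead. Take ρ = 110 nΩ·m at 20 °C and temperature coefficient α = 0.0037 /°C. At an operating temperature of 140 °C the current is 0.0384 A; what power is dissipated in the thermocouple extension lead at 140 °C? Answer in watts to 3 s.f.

0.00148 W

ρ = 110 nΩ·m = 1.10×10^-7 Ω·m
A = π(d/2)² = π(1.9350e-04 m)² = 1.176e-07 m²
R₍20₎ = ρL/A = (1.10×10^-7)(0.744)/(1.176e-07) = 0.6958 Ω
R₍140₎ = R₍20₎(1 + αΔT) = 0.6958 × (1 + 0.0037×120) = 1.005 Ω
P = I²R = (0.0384)² × 1.005 = 0.00148 W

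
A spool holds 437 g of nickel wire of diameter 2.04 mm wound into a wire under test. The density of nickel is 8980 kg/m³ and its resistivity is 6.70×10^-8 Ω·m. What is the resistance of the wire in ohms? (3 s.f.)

0.305 Ω

A = π(d/2)² = π(1.0200e-03 m)² = 3.2685e-06 m²
L = m/(density·A) = 0.437/(8980×3.2685e-06) = 14.89 m
R = ρL/A = (6.70×10^-8)(14.89)/(3.2685e-06) = 0.305 Ω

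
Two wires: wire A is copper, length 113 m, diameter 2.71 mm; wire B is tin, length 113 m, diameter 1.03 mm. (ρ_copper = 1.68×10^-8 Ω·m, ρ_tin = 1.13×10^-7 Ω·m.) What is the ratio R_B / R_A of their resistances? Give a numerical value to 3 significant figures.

R ∝ ρL/d², so R_B/R_A = (ρ_B/ρ_A) × (d_A/d_B)²
= (1.13×10^-7/1.68×10^-8) × (2.71/1.03)² = 46.6

46.6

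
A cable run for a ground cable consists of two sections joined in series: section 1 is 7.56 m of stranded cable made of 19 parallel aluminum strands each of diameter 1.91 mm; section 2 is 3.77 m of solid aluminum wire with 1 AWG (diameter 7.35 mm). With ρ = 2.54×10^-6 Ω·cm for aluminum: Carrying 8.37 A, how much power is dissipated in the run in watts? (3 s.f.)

ρ = 2.54×10^-6 Ω·cm = 2.54×10^-8 Ω·m
Section 1: A_strand = π(9.5500e-04)² = 2.865e-06 m²; R₁ = ρL/(N·A_s) = (2.54×10^-8)(7.56)/(19×2.865e-06) = 0.003527 Ω
Section 2: A = π(7.35/2 mm)² = π(3.6750e-03 m)² = 4.243e-05 m²
R₂ = (2.54×10^-8)(3.77)/(4.243e-05) = 0.002257 Ω
R = R₁ + R₂ = 0.005784 Ω
P = I²R = (8.37)² × 0.005784 = 0.405 W

0.405 W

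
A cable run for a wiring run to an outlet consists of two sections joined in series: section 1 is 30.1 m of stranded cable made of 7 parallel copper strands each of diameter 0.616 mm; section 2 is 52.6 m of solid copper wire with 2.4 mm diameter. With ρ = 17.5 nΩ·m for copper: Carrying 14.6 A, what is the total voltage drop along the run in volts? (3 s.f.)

ρ = 17.5 nΩ·m = 1.75×10^-8 Ω·m
Section 1: A_strand = π(3.0800e-04)² = 2.980e-07 m²; R₁ = ρL/(N·A_s) = (1.75×10^-8)(30.1)/(7×2.980e-07) = 0.2525 Ω
Section 2: A = π(d/2)² = π(1.2000e-03 m)² = 4.524e-06 m²
R₂ = (1.75×10^-8)(52.6)/(4.524e-06) = 0.2035 Ω
R = R₁ + R₂ = 0.456 Ω
V = IR = 14.6 × 0.456 = 6.66 V

6.66 V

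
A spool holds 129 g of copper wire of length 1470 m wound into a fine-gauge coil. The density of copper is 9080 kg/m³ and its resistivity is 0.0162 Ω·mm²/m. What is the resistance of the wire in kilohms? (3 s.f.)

ρ = 0.0162 Ω·mm²/m = 1.62×10^-8 Ω·m
A = m/(density·L) = 0.129/(9080×1470) = 9.6647e-09 m²
R = ρL/A = (1.62×10^-8)(1470)/(9.6647e-09) = 2.46 kΩ

2.46 kΩ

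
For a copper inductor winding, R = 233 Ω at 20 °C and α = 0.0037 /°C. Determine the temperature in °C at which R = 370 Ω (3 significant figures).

R = R₀(1 + α(T − T₀)) ⇒ T = T₀ + (R/R₀ − 1)/α
T = 20 + (370/233 − 1)/0.0037 = 20 + (0.588)/0.0037 = 179 °C

179 °C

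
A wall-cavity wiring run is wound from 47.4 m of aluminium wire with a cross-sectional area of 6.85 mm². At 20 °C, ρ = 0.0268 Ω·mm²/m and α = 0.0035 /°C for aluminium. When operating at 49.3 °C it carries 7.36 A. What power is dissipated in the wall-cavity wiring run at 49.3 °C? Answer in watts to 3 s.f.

11.1 W

ρ = 0.0268 Ω·mm²/m = 2.68×10^-8 Ω·m
A = 6.85 mm² = 6.850e-06 m²
R₍20₎ = ρL/A = (2.68×10^-8)(47.4)/(6.850e-06) = 0.1854 Ω
R₍49.3₎ = R₍20₎(1 + αΔT) = 0.1854 × (1 + 0.0035×29.3) = 0.2045 Ω
P = I²R = (7.36)² × 0.2045 = 11.1 W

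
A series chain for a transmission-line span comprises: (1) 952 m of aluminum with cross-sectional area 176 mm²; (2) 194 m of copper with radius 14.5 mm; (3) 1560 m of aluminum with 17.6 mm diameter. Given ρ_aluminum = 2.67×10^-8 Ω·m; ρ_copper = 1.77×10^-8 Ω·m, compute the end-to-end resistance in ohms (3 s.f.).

0.321 Ω

Seg 1: A = 176 mm² = 1.760e-04 m²
R_1 = (2.67×10^-8)(952)/(1.760e-04) = 0.1444 Ω
Seg 2: A = πr² = π(1.4500e-02 m)² = 6.605e-04 m²
R_2 = (1.77×10^-8)(194)/(6.605e-04) = 0.005199 Ω
Seg 3: A = π(d/2)² = π(8.8000e-03 m)² = 2.433e-04 m²
R_3 = (2.67×10^-8)(1560)/(2.433e-04) = 0.1712 Ω
R_total = R_1 + R_2 + R_3 = 0.321 Ω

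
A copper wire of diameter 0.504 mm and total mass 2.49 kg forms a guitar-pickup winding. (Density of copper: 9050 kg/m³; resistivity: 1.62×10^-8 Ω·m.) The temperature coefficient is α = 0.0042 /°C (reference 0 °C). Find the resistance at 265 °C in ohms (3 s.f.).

237 Ω

A = π(d/2)² = π(2.5200e-04 m)² = 1.9950e-07 m²
L = m/(density·A) = 2.49/(9050×1.9950e-07) = 1379 m
R = ρL/A = (1.62×10^-8)(1379)/(1.9950e-07) = 112 Ω
R(265 °C) = 112 × (1 + 0.0042×265) = 237 Ω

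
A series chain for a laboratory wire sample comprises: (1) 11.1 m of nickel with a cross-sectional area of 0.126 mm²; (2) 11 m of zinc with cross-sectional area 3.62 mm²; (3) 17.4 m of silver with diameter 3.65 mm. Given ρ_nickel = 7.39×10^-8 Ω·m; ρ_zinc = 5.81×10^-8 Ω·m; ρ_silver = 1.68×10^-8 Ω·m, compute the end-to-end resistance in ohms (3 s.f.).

6.71 Ω

Seg 1: A = 0.126 mm² = 1.260e-07 m²
R_1 = (7.39×10^-8)(11.1)/(1.260e-07) = 6.51 Ω
Seg 2: A = 3.62 mm² = 3.620e-06 m²
R_2 = (5.81×10^-8)(11)/(3.620e-06) = 0.1765 Ω
Seg 3: A = π(d/2)² = π(1.8250e-03 m)² = 1.046e-05 m²
R_3 = (1.68×10^-8)(17.4)/(1.046e-05) = 0.02794 Ω
R_total = R_1 + R_2 + R_3 = 6.71 Ω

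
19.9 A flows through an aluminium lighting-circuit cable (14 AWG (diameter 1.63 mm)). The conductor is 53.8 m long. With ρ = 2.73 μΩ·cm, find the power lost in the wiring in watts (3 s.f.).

ρ = 2.73 μΩ·cm = 2.73×10^-8 Ω·m
A = π(1.63/2 mm)² = π(8.1500e-04 m)² = 2.087e-06 m²
R = ρL/A = (2.73×10^-8)(53.8)/(2.087e-06) = 0.7038 Ω
P = I²R = (19.9)² × 0.7038 = 279 W

279 W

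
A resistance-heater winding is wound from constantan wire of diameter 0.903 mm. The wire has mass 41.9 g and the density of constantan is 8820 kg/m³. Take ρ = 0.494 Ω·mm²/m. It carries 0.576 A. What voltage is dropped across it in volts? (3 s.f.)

ρ = 0.494 Ω·mm²/m = 4.94×10^-7 Ω·m
A = π(d/2)² = π(4.5150e-04 m)² = 6.4042e-07 m²
L = m/(density·A) = 0.0419/(8820×6.4042e-07) = 7.418 m
R = ρL/A = (4.94×10^-7)(7.418)/(6.4042e-07) = 5.722 Ω
V = IR = 0.576 × 5.722 = 3.30 V

3.30 V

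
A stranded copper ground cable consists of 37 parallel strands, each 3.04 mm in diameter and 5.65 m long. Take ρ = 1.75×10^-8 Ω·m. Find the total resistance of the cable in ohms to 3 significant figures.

A_strand = π(1.5200e-03 m)² = 7.258e-06 m²
R_strand = ρL/A = (1.75×10^-8)(5.65)/(7.258e-06) = 0.01362 Ω
R_total = R_strand/N = 0.01362/37 = 3.68×10^-4 Ω

3.68×10^-4 Ω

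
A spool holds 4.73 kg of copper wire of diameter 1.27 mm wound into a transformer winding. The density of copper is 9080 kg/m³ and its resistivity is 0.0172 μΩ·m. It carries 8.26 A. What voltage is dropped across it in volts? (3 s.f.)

46.1 V

ρ = 0.0172 μΩ·m = 1.72×10^-8 Ω·m
A = π(d/2)² = π(6.3500e-04 m)² = 1.2668e-06 m²
L = m/(density·A) = 4.73/(9080×1.2668e-06) = 411.2 m
R = ρL/A = (1.72×10^-8)(411.2)/(1.2668e-06) = 5.584 Ω
V = IR = 8.26 × 5.584 = 46.1 V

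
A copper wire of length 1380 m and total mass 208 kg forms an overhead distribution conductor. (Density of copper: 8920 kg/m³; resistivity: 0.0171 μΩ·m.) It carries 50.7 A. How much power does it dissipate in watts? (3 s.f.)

3590 W

ρ = 0.0171 μΩ·m = 1.71×10^-8 Ω·m
A = m/(density·L) = 208/(8920×1380) = 1.6897e-05 m²
R = ρL/A = (1.71×10^-8)(1380)/(1.6897e-05) = 1.397 Ω
P = I²R = (50.7)² × 1.397 = 3590 W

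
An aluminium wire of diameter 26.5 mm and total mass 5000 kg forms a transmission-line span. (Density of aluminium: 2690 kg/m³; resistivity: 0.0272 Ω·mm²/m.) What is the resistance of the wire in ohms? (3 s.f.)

0.166 Ω

ρ = 0.0272 Ω·mm²/m = 2.72×10^-8 Ω·m
A = π(d/2)² = π(1.3250e-02 m)² = 5.5155e-04 m²
L = m/(density·A) = 5000/(2690×5.5155e-04) = 3370 m
R = ρL/A = (2.72×10^-8)(3370)/(5.5155e-04) = 0.166 Ω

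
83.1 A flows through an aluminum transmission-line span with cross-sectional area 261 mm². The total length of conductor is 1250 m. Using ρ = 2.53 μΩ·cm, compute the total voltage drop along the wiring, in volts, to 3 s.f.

ρ = 2.53 μΩ·cm = 2.53×10^-8 Ω·m
A = 261 mm² = 2.610e-04 m²
R = ρL/A = (2.53×10^-8)(1250)/(2.610e-04) = 0.1212 Ω
V = IR = 83.1 × 0.1212 = 10.1 V

10.1 V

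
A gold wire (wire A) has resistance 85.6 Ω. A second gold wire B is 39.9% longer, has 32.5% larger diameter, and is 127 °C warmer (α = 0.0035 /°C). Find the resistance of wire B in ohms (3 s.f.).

R ∝ ρL/d² with ρ ∝ (1+αΔT), so R_B/R_A = (1 + 39.9/100) × (1 + 32.5/100)⁻² × (1 + 0.0035×127)
= 1.399 × 0.5696 × 1.444 = 1.151
R_B = 1.151 × 85.6 = 98.5 Ω

98.5 Ω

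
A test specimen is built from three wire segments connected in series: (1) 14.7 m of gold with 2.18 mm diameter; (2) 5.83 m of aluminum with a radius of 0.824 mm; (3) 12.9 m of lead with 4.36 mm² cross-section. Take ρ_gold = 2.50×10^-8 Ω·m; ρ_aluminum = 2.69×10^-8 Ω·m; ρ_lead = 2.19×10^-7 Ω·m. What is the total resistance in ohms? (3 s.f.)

0.820 Ω

Seg 1: A = π(d/2)² = π(1.0900e-03 m)² = 3.733e-06 m²
R_1 = (2.50×10^-8)(14.7)/(3.733e-06) = 0.09846 Ω
Seg 2: A = πr² = π(8.2400e-04 m)² = 2.133e-06 m²
R_2 = (2.69×10^-8)(5.83)/(2.133e-06) = 0.07352 Ω
Seg 3: A = 4.36 mm² = 4.360e-06 m²
R_3 = (2.19×10^-7)(12.9)/(4.360e-06) = 0.648 Ω
R_total = R_1 + R_2 + R_3 = 0.820 Ω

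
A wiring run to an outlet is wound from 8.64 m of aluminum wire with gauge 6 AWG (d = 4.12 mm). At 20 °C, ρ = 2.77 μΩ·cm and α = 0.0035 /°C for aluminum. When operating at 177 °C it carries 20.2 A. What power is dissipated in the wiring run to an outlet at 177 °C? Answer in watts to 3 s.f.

ρ = 2.77 μΩ·cm = 2.77×10^-8 Ω·m
A = π(4.12/2 mm)² = π(2.0600e-03 m)² = 1.333e-05 m²
R₍20₎ = ρL/A = (2.77×10^-8)(8.64)/(1.333e-05) = 0.01795 Ω
R₍177₎ = R₍20₎(1 + αΔT) = 0.01795 × (1 + 0.0035×157) = 0.02782 Ω
P = I²R = (20.2)² × 0.02782 = 11.4 W

11.4 W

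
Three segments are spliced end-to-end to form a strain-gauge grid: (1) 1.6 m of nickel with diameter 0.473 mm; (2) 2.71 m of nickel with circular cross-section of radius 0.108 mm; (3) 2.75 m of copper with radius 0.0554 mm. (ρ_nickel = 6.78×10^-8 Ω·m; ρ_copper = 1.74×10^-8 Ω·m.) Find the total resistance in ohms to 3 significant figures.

Seg 1: A = π(d/2)² = π(2.3650e-04 m)² = 1.757e-07 m²
R_1 = (6.78×10^-8)(1.6)/(1.757e-07) = 0.6174 Ω
Seg 2: A = πr² = π(1.0800e-04 m)² = 3.664e-08 m²
R_2 = (6.78×10^-8)(2.71)/(3.664e-08) = 5.014 Ω
Seg 3: A = πr² = π(5.5400e-05 m)² = 9.642e-09 m²
R_3 = (1.74×10^-8)(2.75)/(9.642e-09) = 4.963 Ω
R_total = R_1 + R_2 + R_3 = 10.6 Ω

10.6 Ω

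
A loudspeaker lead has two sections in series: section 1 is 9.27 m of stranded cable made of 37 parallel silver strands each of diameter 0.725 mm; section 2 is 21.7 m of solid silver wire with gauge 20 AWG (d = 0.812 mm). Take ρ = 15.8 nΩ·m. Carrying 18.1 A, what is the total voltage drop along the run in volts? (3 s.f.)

ρ = 15.8 nΩ·m = 1.58×10^-8 Ω·m
Section 1: A_strand = π(3.6250e-04)² = 4.128e-07 m²; R₁ = ρL/(N·A_s) = (1.58×10^-8)(9.27)/(37×4.128e-07) = 0.009589 Ω
Section 2: A = π(0.812/2 mm)² = π(4.0600e-04 m)² = 5.178e-07 m²
R₂ = (1.58×10^-8)(21.7)/(5.178e-07) = 0.6621 Ω
R = R₁ + R₂ = 0.6717 Ω
V = IR = 18.1 × 0.6717 = 12.2 V

12.2 V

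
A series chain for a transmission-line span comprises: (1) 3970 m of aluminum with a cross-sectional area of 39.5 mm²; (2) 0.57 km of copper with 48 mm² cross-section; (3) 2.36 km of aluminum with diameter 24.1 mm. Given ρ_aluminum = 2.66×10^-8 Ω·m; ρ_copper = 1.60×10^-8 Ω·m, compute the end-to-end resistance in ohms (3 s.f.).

3.00 Ω

Seg 1: A = 39.5 mm² = 3.950e-05 m²
R_1 = (2.66×10^-8)(3970)/(3.950e-05) = 2.673 Ω
Seg 2: A = 48 mm² = 4.800e-05 m²
R_2 = (1.60×10^-8)(570)/(4.800e-05) = 0.19 Ω
Seg 3: A = π(d/2)² = π(1.2050e-02 m)² = 4.562e-04 m²
R_3 = (2.66×10^-8)(2360)/(4.562e-04) = 0.1376 Ω
R_total = R_1 + R_2 + R_3 = 3.00 Ω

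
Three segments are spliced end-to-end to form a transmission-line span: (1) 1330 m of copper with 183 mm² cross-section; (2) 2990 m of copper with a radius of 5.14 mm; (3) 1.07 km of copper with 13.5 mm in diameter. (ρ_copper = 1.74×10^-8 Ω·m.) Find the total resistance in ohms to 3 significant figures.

0.883 Ω

Seg 1: A = 183 mm² = 1.830e-04 m²
R_1 = (1.74×10^-8)(1330)/(1.830e-04) = 0.1265 Ω
Seg 2: A = πr² = π(5.1400e-03 m)² = 8.300e-05 m²
R_2 = (1.74×10^-8)(2990)/(8.300e-05) = 0.6268 Ω
Seg 3: A = π(d/2)² = π(6.7500e-03 m)² = 1.431e-04 m²
R_3 = (1.74×10^-8)(1070)/(1.431e-04) = 0.1301 Ω
R_total = R_1 + R_2 + R_3 = 0.883 Ω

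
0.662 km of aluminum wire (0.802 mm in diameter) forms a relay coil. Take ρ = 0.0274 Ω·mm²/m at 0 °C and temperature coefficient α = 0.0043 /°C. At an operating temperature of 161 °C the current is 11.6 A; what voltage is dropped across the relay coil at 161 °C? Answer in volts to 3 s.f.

705 V

ρ = 0.0274 Ω·mm²/m = 2.74×10^-8 Ω·m
A = π(d/2)² = π(4.0100e-04 m)² = 5.052e-07 m²
R₍0₎ = ρL/A = (2.74×10^-8)(662)/(5.052e-07) = 35.91 Ω
R₍161₎ = R₍0₎(1 + αΔT) = 35.91 × (1 + 0.0043×161) = 60.76 Ω
V = IR = 11.6 × 60.76 = 705 V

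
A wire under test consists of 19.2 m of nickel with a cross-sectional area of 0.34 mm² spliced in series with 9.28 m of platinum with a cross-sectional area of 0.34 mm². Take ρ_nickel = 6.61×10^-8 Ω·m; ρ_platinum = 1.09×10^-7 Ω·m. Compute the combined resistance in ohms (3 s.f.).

6.71 Ω

Segment 1: A = 0.34 mm² = 3.400e-07 m²
R₁ = ρL/A = (6.61×10^-8)(19.2)/(3.400e-07) = 3.733 Ω
R₂ = (1.09×10^-7)(9.28)/(3.400e-07) = 2.975 Ω
R = R₁ + R₂ = 6.71 Ω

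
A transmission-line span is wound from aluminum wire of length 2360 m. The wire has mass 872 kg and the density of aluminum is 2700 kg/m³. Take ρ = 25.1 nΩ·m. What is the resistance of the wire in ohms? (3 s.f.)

ρ = 25.1 nΩ·m = 2.51×10^-8 Ω·m
A = m/(density·L) = 872/(2700×2360) = 1.3685e-04 m²
R = ρL/A = (2.51×10^-8)(2360)/(1.3685e-04) = 0.433 Ω

0.433 Ω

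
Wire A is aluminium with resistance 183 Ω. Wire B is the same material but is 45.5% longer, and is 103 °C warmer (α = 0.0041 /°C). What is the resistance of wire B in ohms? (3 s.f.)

379 Ω

R ∝ ρL/d² with ρ ∝ (1+αΔT), so R_B/R_A = (1 + 45.5/100) × (1 + 0.0041×103)
= 1.455 × 1.422 = 2.069
R_B = 2.069 × 183 = 379 Ω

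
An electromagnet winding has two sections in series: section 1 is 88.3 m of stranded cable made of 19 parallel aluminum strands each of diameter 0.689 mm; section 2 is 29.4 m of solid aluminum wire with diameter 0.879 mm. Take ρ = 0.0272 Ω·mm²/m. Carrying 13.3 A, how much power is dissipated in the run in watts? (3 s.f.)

293 W

ρ = 0.0272 Ω·mm²/m = 2.72×10^-8 Ω·m
Section 1: A_strand = π(3.4450e-04)² = 3.728e-07 m²; R₁ = ρL/(N·A_s) = (2.72×10^-8)(88.3)/(19×3.728e-07) = 0.339 Ω
Section 2: A = π(d/2)² = π(4.3950e-04 m)² = 6.068e-07 m²
R₂ = (2.72×10^-8)(29.4)/(6.068e-07) = 1.318 Ω
R = R₁ + R₂ = 1.657 Ω
P = I²R = (13.3)² × 1.657 = 293 W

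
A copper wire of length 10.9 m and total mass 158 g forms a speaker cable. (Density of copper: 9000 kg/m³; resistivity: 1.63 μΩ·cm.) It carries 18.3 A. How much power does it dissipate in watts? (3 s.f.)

36.9 W

ρ = 1.63 μΩ·cm = 1.63×10^-8 Ω·m
A = m/(density·L) = 0.158/(9000×10.9) = 1.6106e-06 m²
R = ρL/A = (1.63×10^-8)(10.9)/(1.6106e-06) = 0.1103 Ω
P = I²R = (18.3)² × 0.1103 = 36.9 W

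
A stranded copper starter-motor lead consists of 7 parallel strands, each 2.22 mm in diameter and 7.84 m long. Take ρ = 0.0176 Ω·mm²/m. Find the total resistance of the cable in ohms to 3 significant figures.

0.00509 Ω

ρ = 0.0176 Ω·mm²/m = 1.76×10^-8 Ω·m
A_strand = π(1.1100e-03 m)² = 3.871e-06 m²
R_strand = ρL/A = (1.76×10^-8)(7.84)/(3.871e-06) = 0.03565 Ω
R_total = R_strand/N = 0.03565/7 = 0.00509 Ω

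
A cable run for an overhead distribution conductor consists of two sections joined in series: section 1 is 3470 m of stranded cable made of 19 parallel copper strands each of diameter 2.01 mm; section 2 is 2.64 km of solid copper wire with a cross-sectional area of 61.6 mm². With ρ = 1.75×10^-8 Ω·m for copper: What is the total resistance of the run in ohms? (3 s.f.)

Section 1: A_strand = π(1.0050e-03)² = 3.173e-06 m²; R₁ = ρL/(N·A_s) = (1.75×10^-8)(3470)/(19×3.173e-06) = 1.007 Ω
Section 2: A = 61.6 mm² = 6.160e-05 m²
R₂ = (1.75×10^-8)(2640)/(6.160e-05) = 0.75 Ω
R = R₁ + R₂ = 1.76 Ω

1.76 Ω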